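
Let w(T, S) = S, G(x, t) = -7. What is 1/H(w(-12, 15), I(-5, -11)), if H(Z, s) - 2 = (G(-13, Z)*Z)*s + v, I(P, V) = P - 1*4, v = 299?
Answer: 1/1246 ≈ 0.00080257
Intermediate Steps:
I(P, V) = -4 + P (I(P, V) = P - 4 = -4 + P)
H(Z, s) = 301 - 7*Z*s (H(Z, s) = 2 + ((-7*Z)*s + 299) = 2 + (-7*Z*s + 299) = 2 + (299 - 7*Z*s) = 301 - 7*Z*s)
1/H(w(-12, 15), I(-5, -11)) = 1/(301 - 7*15*(-4 - 5)) = 1/(301 - 7*15*(-9)) = 1/(301 + 945) = 1/1246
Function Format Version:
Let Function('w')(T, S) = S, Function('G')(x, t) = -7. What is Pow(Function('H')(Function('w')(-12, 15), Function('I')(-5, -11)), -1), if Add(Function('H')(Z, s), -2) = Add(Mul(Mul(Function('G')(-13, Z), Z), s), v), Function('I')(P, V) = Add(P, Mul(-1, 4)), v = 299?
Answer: Rational(1, 1246) ≈ 0.00080257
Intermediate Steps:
Function('I')(P, V) = Add(-4, P) (Function('I')(P, V) = Add(P, -4) = Add(-4, P))
Function('H')(Z, s) = Add(301, Mul(-7, Z, s)) (Function('H')(Z, s) = Add(2, Add(Mul(Mul(-7, Z), s), 299)) = Add(2, Add(Mul(-7, Z, s), 299)) = Add(2, Add(299, Mul(-7, Z, s))) = Add(301, Mul(-7, Z, s)))
Pow(Function('H')(Function('w')(-12, 15), Function('I')(-5, -11)), -1) = Pow(Add(301, Mul(-7, 15, Add(-4, -5))), -1) = Pow(Add(301, Mul(-7, 15, -9)), -1) = Pow(Add(301, 945), -1) = Pow(1246, -1) = Rational(1, 1246)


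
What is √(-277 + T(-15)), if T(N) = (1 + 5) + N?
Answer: I*√286 ≈ 16.912*I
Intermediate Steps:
T(N) = 6 + N
√(-277 + T(-15)) = √(-277 + (6 - 15)) = √(-277 - 9) = √(-286) = I*√286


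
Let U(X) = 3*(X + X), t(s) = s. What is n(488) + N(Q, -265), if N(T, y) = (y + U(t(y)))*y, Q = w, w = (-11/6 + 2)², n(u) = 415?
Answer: 491990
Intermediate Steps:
U(X) = 6*X (U(X) = 3*(2*X) = 6*X)
w = 1/36 (w = (-11*⅙ + 2)² = (-11/6 + 2)² = (⅙)² = 1/36 ≈ 0.027778)
Q = 1/36 ≈ 0.027778
N(T, y) = 7*y² (N(T, y) = (y + 6*y)*y = (7*y)*y = 7*y²)
n(488) + N(Q, -265) = 415 + 7*(-265)² = 415 + 7*70225 = 415 + 491575 = 491990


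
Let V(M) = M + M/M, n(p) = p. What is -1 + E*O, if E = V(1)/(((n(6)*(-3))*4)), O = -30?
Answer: -⅙ ≈ -0.16667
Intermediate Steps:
V(M) = 1 + M (V(M) = M + 1 = 1 + M)
E = -1/36 (E = (1 + 1)/(((6*(-3))*4)) = 2/((-18*4)) = 2/(-72) = 2*(-1/72) = -1/36 ≈ -0.027778)
-1 + E*O = -1 - 1/36*(-30) = -1 + ⅚ = -⅙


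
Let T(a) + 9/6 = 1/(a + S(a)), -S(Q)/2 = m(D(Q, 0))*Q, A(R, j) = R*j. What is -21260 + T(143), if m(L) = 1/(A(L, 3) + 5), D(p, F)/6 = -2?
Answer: -200665975/9438 ≈ -21262.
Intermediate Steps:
D(p, F) = -12 (D(p, F) = 6*(-2) = -12)
m(L) = 1/(5 + 3*L) (m(L) = 1/(L*3 + 5) = 1/(3*L + 5) = 1/(5 + 3*L))
S(Q) = 2*Q/31 (S(Q) = -2*Q/(5 + 3*(-12)) = -2*Q/(5 - 36) = -2*Q/(-31) = -(-2)*Q/31 = 2*Q/31)
T(a) = -3/2 + 31/(33*a) (T(a) = -3/2 + 1/(a + 2*a/31) = -3/2 + 1/(33*a/31) = -3/2 + 31/(33*a))
-21260 + T(143) = -21260 + (1/66)*(62 - 99*143)/143 = -21260 + (1/66)*(1/143)*(62 - 14157) = -21260 + (1/66)*(1/143)*(-14095) = -21260 - 14095/9438 = -200665975/9438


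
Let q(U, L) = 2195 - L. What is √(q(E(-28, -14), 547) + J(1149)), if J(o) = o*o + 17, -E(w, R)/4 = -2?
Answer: 3*√146874 ≈ 1149.7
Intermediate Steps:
E(w, R) = 8 (E(w, R) = -4*(-2) = 8)
J(o) = 17 + o² (J(o) = o² + 17 = 17 + o²)
√(q(E(-28, -14), 547) + J(1149)) = √((2195 - 1*547) + (17 + 1149²)) = √((2195 - 547) + (17 + 1320201)) = √(1648 + 1320218) = √1321866 = 3*√146874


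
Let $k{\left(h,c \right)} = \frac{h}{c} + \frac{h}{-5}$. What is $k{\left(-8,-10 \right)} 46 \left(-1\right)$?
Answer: $- \frac{552}{5} \approx -110.4$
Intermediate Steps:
$k{\left(h,c \right)} = - \frac{h}{5} + \frac{h}{c}$ ($k{\left(h,c \right)} = \frac{h}{c} + h \left(- \frac{1}{5}\right) = \frac{h}{c} - \frac{h}{5} = - \frac{h}{5} + \frac{h}{c}$)
$k{\left(-8,-10 \right)} 46 \left(-1\right) = \left(\left(- \frac{1}{5}\right) \left(-8\right) - \frac{8}{-10}\right) 46 \left(-1\right) = \left(\frac{8}{5} - - \frac{4}{5}\right) 46 \left(-1\right) = \left(\frac{8}{5} + \frac{4}{5}\right) 46 \left(-1\right) = \frac{12}{5} \cdot 46 \left(-1\right) = \frac{552}{5} \left(-1\right) = - \frac{552}{5}$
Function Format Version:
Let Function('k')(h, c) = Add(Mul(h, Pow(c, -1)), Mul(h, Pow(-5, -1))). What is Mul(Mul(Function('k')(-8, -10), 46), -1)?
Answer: Rational(-552, 5) ≈ -110.40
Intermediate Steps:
Function('k')(h, c) = Add(Mul(Rational(-1, 5), h), Mul(h, Pow(c, -1))) (Function('k')(h, c) = Add(Mul(h, Pow(c, -1)), Mul(h, Rational(-1, 5))) = Add(Mul(h, Pow(c, -1)), Mul(Rational(-1, 5), h)) = Add(Mul(Rational(-1, 5), h), Mul(h, Pow(c, -1))))
Mul(Mul(Function('k')(-8, -10), 46), -1) = Mul(Mul(Add(Mul(Rational(-1, 5), -8), Mul(-8, Pow(-10, -1))), 46), -1) = Mul(Mul(Add(Rational(8, 5), Mul(-8, Rational(-1, 10))), 46), -1) = Mul(Mul(Add(Rational(8, 5), Rational(4, 5)), 46), -1) = Mul(Mul(Rational(12, 5), 46), -1) = Mul(Rational(552, 5), -1) = Rational(-552, 5)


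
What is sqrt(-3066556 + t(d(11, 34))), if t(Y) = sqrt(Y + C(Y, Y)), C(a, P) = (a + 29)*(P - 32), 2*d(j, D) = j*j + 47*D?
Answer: sqrt(-12266224 + 2*sqrt(2944373))/2 ≈ 1750.9*I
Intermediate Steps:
d(j, D) = j**2/2 + 47*D/2 (d(j, D) = (j*j + 47*D)/2 = (j**2 + 47*D)/2 = j**2/2 + 47*D/2)
C(a, P) = (-32 + P)*(29 + a) (C(a, P) = (29 + a)*(-32 + P) = (-32 + P)*(29 + a))
t(Y) = sqrt(-928 + Y**2 - 2*Y) (t(Y) = sqrt(Y + (-928 - 32*Y + 29*Y + Y*Y)) = sqrt(Y + (-928 - 32*Y + 29*Y + Y**2)) = sqrt(Y + (-928 + Y**2 - 3*Y)) = sqrt(-928 + Y**2 - 2*Y))
sqrt(-3066556 + t(d(11, 34))) = sqrt(-3066556 + sqrt(-928 + ((1/2)*11**2 + (47/2)*34)**2 - 2*((1/2)*11**2 + (47/2)*34))) = sqrt(-3066556 + sqrt(-928 + ((1/2)*121 + 799)**2 - 2*((1/2)*121 + 799))) = sqrt(-3066556 + sqrt(-928 + (121/2 + 799)**2 - 2*(121/2 + 799))) = sqrt(-3066556 + sqrt(-928 + (1719/2)**2 - 2*1719/2)) = sqrt(-3066556 + sqrt(-928 + 2954961/4 - 1719)) = sqrt(-3066556 + sqrt(2944373/4)) = sqrt(-3066556 + sqrt(2944373)/2)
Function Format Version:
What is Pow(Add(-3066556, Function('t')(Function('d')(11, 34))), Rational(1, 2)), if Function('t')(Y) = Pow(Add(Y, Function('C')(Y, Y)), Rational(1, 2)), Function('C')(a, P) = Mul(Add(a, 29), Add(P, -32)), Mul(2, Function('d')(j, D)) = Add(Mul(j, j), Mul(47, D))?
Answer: Mul(Rational(1, 2), Pow(Add(-12266224, Mul(2, Pow(2944373, Rational(1, 2)))), Rational(1, 2))) ≈ Mul(1750.9, I)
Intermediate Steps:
Function('d')(j, D) = Add(Mul(Rational(1, 2), Pow(j, 2)), Mul(Rational(47, 2), D)) (Function('d')(j, D) = Mul(Rational(1, 2), Add(Mul(j, j), Mul(47, D))) = Mul(Rational(1, 2), Add(Pow(j, 2), Mul(47, D))) = Add(Mul(Rational(1, 2), Pow(j, 2)), Mul(Rational(47, 2), D)))
Function('C')(a, P) = Mul(Add(-32, P), Add(29, a)) (Function('C')(a, P) = Mul(Add(29, a), Add(-32, P)) = Mul(Add(-32, P), Add(29, a)))
Function('t')(Y) = Pow(Add(-928, Pow(Y, 2), Mul(-2, Y)), Rational(1, 2)) (Function('t')(Y) = Pow(Add(Y, Add(-928, Mul(-32, Y), Mul(29, Y), Mul(Y, Y))), Rational(1, 2)) = Pow(Add(Y, Add(-928, Mul(-32, Y), Mul(29, Y), Pow(Y, 2))), Rational(1, 2)) = Pow(Add(Y, Add(-928, Pow(Y, 2), Mul(-3, Y))), Rational(1, 2)) = Pow(Add(-928, Pow(Y, 2), Mul(-2, Y)), Rational(1, 2)))
Pow(Add(-3066556, Function('t')(Function('d')(11, 34))), Rational(1, 2)) = Pow(Add(-3066556, Pow(Add(-928, Pow(Add(Mul(Rational(1, 2), Pow(11, 2)), Mul(Rational(47, 2), 34)), 2), Mul(-2, Add(Mul(Rational(1, 2), Pow(11, 2)), Mul(Rational(47, 2), 34)))), Rational(1, 2))), Rational(1, 2)) = Pow(Add(-3066556, Pow(Add(-928, Pow(Add(Mul(Rational(1, 2), 121), 799), 2), Mul(-2, Add(Mul(Rational(1, 2), 121), 799))), Rational(1, 2))), Rational(1, 2)) = Pow(Add(-3066556, Pow(Add(-928, Pow(Add(Rational(121, 2), 799), 2), Mul(-2, Add(Rational(121, 2), 799))), Rational(1, 2))), Rational(1, 2)) = Pow(Add(-3066556, Pow(Add(-928, Pow(Rational(1719, 2), 2), Mul(-2, Rational(1719, 2))), Rational(1, 2))), Rational(1, 2)) = Pow(Add(-3066556, Pow(Add(-928, Rational(2954961, 4), -1719), Rational(1, 2))), Rational(1, 2)) = Pow(Add(-3066556, Pow(Rational(2944373, 4), Rational(1, 2))), Rational(1, 2)) = Pow(Add(-3066556, Mul(Rational(1, 2), Pow(2944373, Rational(1, 2)))), Rational(1, 2))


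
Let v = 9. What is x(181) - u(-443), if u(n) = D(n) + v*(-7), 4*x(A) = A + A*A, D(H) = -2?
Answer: 16601/2 ≈ 8300.5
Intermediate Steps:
x(A) = A/4 + A²/4 (x(A) = (A + A*A)/4 = (A + A²)/4 = A/4 + A²/4)
u(n) = -65 (u(n) = -2 + 9*(-7) = -2 - 63 = -65)
x(181) - u(-443) = (¼)*181*(1 + 181) - 1*(-65) = (¼)*181*182 + 65 = 16471/2 + 65 = 16601/2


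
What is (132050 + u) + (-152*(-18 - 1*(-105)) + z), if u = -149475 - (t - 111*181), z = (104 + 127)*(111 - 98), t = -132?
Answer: -7423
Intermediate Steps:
z = 3003 (z = 231*13 = 3003)
u = -129252 (u = -149475 - (-132 - 111*181) = -149475 - (-132 - 20091) = -149475 - 1*(-20223) = -149475 + 20223 = -129252)
(132050 + u) + (-152*(-18 - 1*(-105)) + z) = (132050 - 129252) + (-152*(-18 - 1*(-105)) + 3003) = 2798 + (-152*(-18 + 105) + 3003) = 2798 + (-152*87 + 3003) = 2798 + (-13224 + 3003) = 2798 - 10221 = -7423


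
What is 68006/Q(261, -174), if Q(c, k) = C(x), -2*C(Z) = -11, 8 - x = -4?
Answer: 136012/11 ≈ 12365.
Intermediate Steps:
x = 12 (x = 8 - 1*(-4) = 8 + 4 = 12)
C(Z) = 11/2 (C(Z) = -½*(-11) = 11/2)
Q(c, k) = 11/2
68006/Q(261, -174) = 68006/(11/2) = 68006*(2/11) = 136012/11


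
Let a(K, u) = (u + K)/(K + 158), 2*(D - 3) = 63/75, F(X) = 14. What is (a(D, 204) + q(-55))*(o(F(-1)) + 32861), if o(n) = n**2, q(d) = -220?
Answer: -58353836193/8071 ≈ -7.2301e+6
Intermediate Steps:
D = 171/50 (D = 3 + (63/75)/2 = 3 + (63*(1/75))/2 = 3 + (1/2)*(21/25) = 3 + 21/50 = 171/50 ≈ 3.4200)
a(K, u) = (K + u)/(158 + K)
(a(D, 204) + q(-55))*(o(F(-1)) + 32861) = ((171/50 + 204)/(158 + 171/50) - 220)*(14**2 + 32861) = ((10371/50)/(8071/50) - 220)*(196 + 32861) = ((50/8071)*(10371/50) - 220)*33057 = (10371/8071 - 220)*33057 = -1765249/8071*33057 = -58353836193/8071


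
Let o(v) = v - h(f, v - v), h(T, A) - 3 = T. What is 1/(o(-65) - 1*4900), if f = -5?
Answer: -1/4963 ≈ -0.00020149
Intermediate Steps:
h(T, A) = 3 + T
o(v) = 2 + v (o(v) = v - (3 - 5) = v - 1*(-2) = v + 2 = 2 + v)
1/(o(-65) - 1*4900) = 1/((2 - 65) - 1*4900) = 1/(-63 - 4900) = 1/(-4963) = -1/4963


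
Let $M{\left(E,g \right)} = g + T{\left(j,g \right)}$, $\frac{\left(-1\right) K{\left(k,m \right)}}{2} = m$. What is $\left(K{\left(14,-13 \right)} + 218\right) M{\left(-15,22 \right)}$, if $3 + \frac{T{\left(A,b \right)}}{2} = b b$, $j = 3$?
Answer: $240096$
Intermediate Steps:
$T{\left(A,b \right)} = -6 + 2 b^{2}$ ($T{\left(A,b \right)} = -6 + 2 b b = -6 + 2 b^{2}$)
$K{\left(k,m \right)} = - 2 m$
$M{\left(E,g \right)} = -6 + g + 2 g^{2}$ ($M{\left(E,g \right)} = g + \left(-6 + 2 g^{2}\right) = -6 + g + 2 g^{2}$)
$\left(K{\left(14,-13 \right)} + 218\right) M{\left(-15,22 \right)} = \left(\left(-2\right) \left(-13\right) + 218\right) \left(-6 + 22 + 2 \cdot 22^{2}\right) = \left(26 + 218\right) \left(-6 + 22 + 2 \cdot 484\right) = 244 \left(-6 + 22 + 968\right) = 244 \cdot 984 = 240096$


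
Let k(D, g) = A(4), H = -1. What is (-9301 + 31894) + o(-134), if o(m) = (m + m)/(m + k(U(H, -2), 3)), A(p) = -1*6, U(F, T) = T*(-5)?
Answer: 790822/35 ≈ 22595.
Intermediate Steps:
U(F, T) = -5*T
A(p) = -6
k(D, g) = -6
o(m) = 2*m/(-6 + m) (o(m) = (m + m)/(m - 6) = (2*m)/(-6 + m) = 2*m/(-6 + m))
(-9301 + 31894) + o(-134) = (-9301 + 31894) + 2*(-134)/(-6 - 134) = 22593 + 2*(-134)/(-140) = 22593 + 2*(-134)*(-1/140) = 22593 + 67/35 = 790822/35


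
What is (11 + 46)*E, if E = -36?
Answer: -2052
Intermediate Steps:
(11 + 46)*E = (11 + 46)*(-36) = 57*(-36) = -2052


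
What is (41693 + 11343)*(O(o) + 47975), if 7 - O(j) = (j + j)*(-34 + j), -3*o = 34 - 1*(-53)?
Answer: 2350979808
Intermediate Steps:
o = -29 (o = -(34 - 1*(-53))/3 = -(34 + 53)/3 = -⅓*87 = -29)
O(j) = 7 - 2*j*(-34 + j) (O(j) = 7 - (j + j)*(-34 + j) = 7 - 2*j*(-34 + j))
(41693 + 11343)*(O(o) + 47975) = (41693 + 11343)*((7 - 2*(-29)² + 68*(-29)) + 47975) = 53036*((7 - 2*841 - 1972) + 47975) = 53036*((7 - 1682 - 1972) + 47975) = 53036*(-3647 + 47975) = 53036*44328 = 2350979808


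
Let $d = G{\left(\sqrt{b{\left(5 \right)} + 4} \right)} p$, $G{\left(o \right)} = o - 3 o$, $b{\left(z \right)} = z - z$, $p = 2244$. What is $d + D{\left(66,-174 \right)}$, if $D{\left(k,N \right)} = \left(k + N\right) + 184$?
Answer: $-8900$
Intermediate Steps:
$b{\left(z \right)} = 0$
$G{\left(o \right)} = - 2 o$
$D{\left(k,N \right)} = 184 + N + k$ ($D{\left(k,N \right)} = \left(N + k\right) + 184 = 184 + N + k$)
$d = -8976$ ($d = - 2 \sqrt{0 + 4} \cdot 2244 = - 2 \sqrt{4} \cdot 2244 = \left(-2\right) 2 \cdot 2244 = \left(-4\right) 2244 = -8976$)
$d + D{\left(66,-174 \right)} = -8976 + \left(184 - 174 + 66\right) = -8976 + 76 = -8900$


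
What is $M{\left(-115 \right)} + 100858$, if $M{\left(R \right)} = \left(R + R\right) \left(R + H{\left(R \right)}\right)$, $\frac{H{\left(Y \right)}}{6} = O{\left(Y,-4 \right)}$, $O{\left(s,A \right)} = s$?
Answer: $286008$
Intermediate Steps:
$H{\left(Y \right)} = 6 Y$
$M{\left(R \right)} = 14 R^{2}$ ($M{\left(R \right)} = \left(R + R\right) \left(R + 6 R\right) = 2 R 7 R = 14 R^{2}$)
$M{\left(-115 \right)} + 100858 = 14 \left(-115\right)^{2} + 100858 = 14 \cdot 13225 + 100858 = 185150 + 100858 = 286008$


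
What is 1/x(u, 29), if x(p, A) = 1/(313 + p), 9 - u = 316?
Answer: 6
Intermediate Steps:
u = -307 (u = 9 - 1*316 = 9 - 316 = -307)
1/x(u, 29) = 1/(1/(313 - 307)) = 1/(1/6) = 6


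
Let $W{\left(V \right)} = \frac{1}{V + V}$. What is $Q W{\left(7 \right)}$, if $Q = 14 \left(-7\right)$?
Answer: $-7$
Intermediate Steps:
$Q = -98$
$W{\left(V \right)} = \frac{1}{2 V}$
$Q W{\left(7 \right)} = - 98 \frac{1}{2 \cdot 7} = - 98 \cdot \frac{1}{2} \cdot \frac{1}{7} = \left(-98\right) \frac{1}{14} = -7$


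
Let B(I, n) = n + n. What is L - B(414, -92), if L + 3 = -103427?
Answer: -103246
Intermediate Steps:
L = -103430 (L = -3 - 103427 = -103430)
B(I, n) = 2*n
L - B(414, -92) = -103430 - 2*(-92) = -103430 - 1*(-184) = -103430 + 184 = -103246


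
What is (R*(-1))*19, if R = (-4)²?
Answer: -304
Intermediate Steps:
R = 16
(R*(-1))*19 = (16*(-1))*19 = -16*19 = -304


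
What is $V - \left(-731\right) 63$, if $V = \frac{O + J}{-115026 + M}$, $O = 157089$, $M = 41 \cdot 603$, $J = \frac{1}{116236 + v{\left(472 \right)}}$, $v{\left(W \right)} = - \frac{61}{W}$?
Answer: $\frac{228152836160776598}{4954323379293} \approx 46051.0$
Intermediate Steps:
$J = \frac{472}{54863331}$ ($J = \frac{1}{116236 - \frac{61}{472}} = \frac{1}{\frac{54863331}{472}} = \frac{472}{54863331} \approx 8.6032 \cdot 10^{-6}$)
$M = 24723$
$V = - \frac{8618425803931}{4954323379293}$ ($V = \frac{157089 + \frac{472}{54863331}}{-115026 + 24723} = \frac{8618425803931}{54863331 \left(-90303\right)} = \frac{8618425803931}{54863331} \left(- \frac{1}{90303}\right) = - \frac{8618425803931}{4954323379293} \approx -1.7396$)
$V - \left(-731\right) 63 = - \frac{8618425803931}{4954323379293} - \left(-731\right) 63 = - \frac{8618425803931}{4954323379293} - -46053 = - \frac{8618425803931}{4954323379293} + 46053 = \frac{228152836160776598}{4954323379293}$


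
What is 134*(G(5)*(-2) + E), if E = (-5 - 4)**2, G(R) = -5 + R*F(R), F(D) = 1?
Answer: 10854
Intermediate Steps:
G(R) = -5 + R (G(R) = -5 + R*1 = -5 + R)
E = 81 (E = (-9)**2 = 81)
134*(G(5)*(-2) + E) = 134*((-5 + 5)*(-2) + 81) = 134*(0*(-2) + 81) = 134*(0 + 81) = 134*81 = 10854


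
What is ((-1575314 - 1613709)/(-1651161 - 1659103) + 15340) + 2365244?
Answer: 7880364703199/3310264 ≈ 2.3806e+6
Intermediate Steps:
((-1575314 - 1613709)/(-1651161 - 1659103) + 15340) + 2365244 = (-3189023/(-3310264) + 15340) + 2365244 = (-3189023*(-1/3310264) + 15340) + 2365244 = (3189023/3310264 + 15340) + 2365244 = 50782638783/3310264 + 2365244 = 7880364703199/3310264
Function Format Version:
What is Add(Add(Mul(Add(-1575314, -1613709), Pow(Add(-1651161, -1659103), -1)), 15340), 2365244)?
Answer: Rational(7880364703199, 3310264) ≈ 2.3806e+6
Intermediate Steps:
Add(Add(Mul(Add(-1575314, -1613709), Pow(Add(-1651161, -1659103), -1)), 15340), 2365244) = Add(Add(Mul(-3189023, Pow(-3310264, -1)), 15340), 2365244) = Add(Add(Mul(-3189023, Rational(-1, 3310264)), 15340), 2365244) = Add(Add(Rational(3189023, 3310264), 15340), 2365244) = Add(Rational(50782638783, 3310264), 2365244) = Rational(7880364703199, 3310264)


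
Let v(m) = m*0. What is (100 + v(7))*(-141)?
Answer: -14100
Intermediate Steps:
v(m) = 0
(100 + v(7))*(-141) = (100 + 0)*(-141) = 100*(-141) = -14100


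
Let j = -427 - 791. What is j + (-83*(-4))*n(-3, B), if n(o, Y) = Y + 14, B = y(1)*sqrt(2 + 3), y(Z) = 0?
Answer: 3430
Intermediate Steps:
j = -1218
B = 0 (B = 0*sqrt(2 + 3) = 0*sqrt(5) = 0)
n(o, Y) = 14 + Y
j + (-83*(-4))*n(-3, B) = -1218 + (-83*(-4))*(14 + 0) = -1218 + 332*14 = -1218 + 4648 = 3430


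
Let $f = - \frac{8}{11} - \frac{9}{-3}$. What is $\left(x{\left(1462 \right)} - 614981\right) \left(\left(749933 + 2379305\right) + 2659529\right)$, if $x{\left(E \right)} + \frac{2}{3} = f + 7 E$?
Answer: $- \frac{38508031978222}{11} \approx -3.5007 \cdot 10^{12}$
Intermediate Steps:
$f = \frac{25}{11}$ ($f = \left(-8\right) \frac{1}{11} - -3 = - \frac{8}{11} + 3 = \frac{25}{11} \approx 2.2727$)
$x{\left(E \right)} = \frac{53}{33} + 7 E$ ($x{\left(E \right)} = - \frac{2}{3} + \left(\frac{25}{11} + 7 E\right) = \frac{53}{33} + 7 E$)
$\left(x{\left(1462 \right)} - 614981\right) \left(\left(749933 + 2379305\right) + 2659529\right) = \left(\left(\frac{53}{33} + 7 \cdot 1462\right) - 614981\right) \left(\left(749933 + 2379305\right) + 2659529\right) = \left(\left(\frac{53}{33} + 10234\right) - 614981\right) \left(3129238 + 2659529\right) = \left(\frac{337775}{33} - 614981\right) 5788767 = \left(- \frac{19956598}{33}\right) 5788767 = - \frac{38508031978222}{11}$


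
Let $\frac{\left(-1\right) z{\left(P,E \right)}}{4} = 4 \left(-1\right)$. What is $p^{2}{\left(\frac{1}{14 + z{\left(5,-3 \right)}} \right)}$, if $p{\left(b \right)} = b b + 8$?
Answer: $\frac{51854401}{810000} \approx 64.018$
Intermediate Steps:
$z{\left(P,E \right)} = 16$ ($z{\left(P,E \right)} = - 4 \cdot 4 \left(-1\right) = \left(-4\right) \left(-4\right) = 16$)
$p{\left(b \right)} = 8 + b^{2}$ ($p{\left(b \right)} = b^{2} + 8 = 8 + b^{2}$)
$p^{2}{\left(\frac{1}{14 + z{\left(5,-3 \right)}} \right)} = \left(8 + \left(\frac{1}{14 + 16}\right)^{2}\right)^{2} = \left(8 + \left(\frac{1}{30}\right)^{2}\right)^{2} = \left(8 + \frac{1}{900}\right)^{2} = \left(\frac{7201}{900}\right)^{2} = \frac{51854401}{810000}$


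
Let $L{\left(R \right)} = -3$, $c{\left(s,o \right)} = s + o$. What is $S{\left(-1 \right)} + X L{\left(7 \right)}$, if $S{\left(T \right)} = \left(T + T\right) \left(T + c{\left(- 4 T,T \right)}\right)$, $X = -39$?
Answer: $113$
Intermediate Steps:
$c{\left(s,o \right)} = o + s$
$S{\left(T \right)} = - 4 T^{2}$ ($S{\left(T \right)} = \left(T + T\right) \left(T + \left(T - 4 T\right)\right) = 2 T \left(T - 3 T\right) = 2 T \left(- 2 T\right) = - 4 T^{2}$)
$S{\left(-1 \right)} + X L{\left(7 \right)} = - 4 \left(-1\right)^{2} - -117 = \left(-4\right) 1 + 117 = -4 + 117 = 113$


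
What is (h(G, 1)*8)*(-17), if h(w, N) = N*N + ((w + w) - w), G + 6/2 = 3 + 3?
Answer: -544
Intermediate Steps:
G = 3 (G = -3 + (3 + 3) = -3 + 6 = 3)
h(w, N) = w + N² (h(w, N) = N² + (2*w - w) = N² + w = w + N²)
(h(G, 1)*8)*(-17) = ((3 + 1²)*8)*(-17) = ((3 + 1)*8)*(-17) = (4*8)*(-17) = 32*(-17) = -544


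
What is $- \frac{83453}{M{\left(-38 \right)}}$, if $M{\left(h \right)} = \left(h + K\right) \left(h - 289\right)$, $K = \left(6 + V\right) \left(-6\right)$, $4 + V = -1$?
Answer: $- \frac{83453}{14388} \approx -5.8002$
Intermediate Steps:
$V = -5$ ($V = -4 - 1 = -5$)
$K = -6$ ($K = \left(6 - 5\right) \left(-6\right) = 1 \left(-6\right) = -6$)
$M{\left(h \right)} = \left(-289 + h\right) \left(-6 + h\right)$ ($M{\left(h \right)} = \left(h - 6\right) \left(h - 289\right) = \left(-6 + h\right) \left(-289 + h\right) = \left(-289 + h\right) \left(-6 + h\right)$)
$- \frac{83453}{M{\left(-38 \right)}} = - \frac{83453}{1734 + \left(-38\right)^{2} - -11210} = - \frac{83453}{1734 + 1444 + 11210} = - \frac{83453}{14388}$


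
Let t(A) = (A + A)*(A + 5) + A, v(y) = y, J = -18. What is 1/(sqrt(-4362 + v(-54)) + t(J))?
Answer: 75/34486 - 2*I*sqrt(69)/51729 ≈ 0.0021748 - 0.00032116*I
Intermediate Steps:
t(A) = A + 2*A*(5 + A) (t(A) = (2*A)*(5 + A) + A = 2*A*(5 + A) + A = A + 2*A*(5 + A))
1/(sqrt(-4362 + v(-54)) + t(J)) = 1/(sqrt(-4362 - 54) - 18*(11 + 2*(-18))) = 1/(sqrt(-4416) - 18*(11 - 36)) = 1/(8*I*sqrt(69) - 18*(-25)) = 1/(8*I*sqrt(69) + 450) = 1/(450 + 8*I*sqrt(69))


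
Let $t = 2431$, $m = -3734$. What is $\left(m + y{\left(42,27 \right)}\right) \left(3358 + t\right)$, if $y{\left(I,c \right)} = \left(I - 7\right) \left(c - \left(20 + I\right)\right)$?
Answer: $-28707651$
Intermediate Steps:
$y{\left(I,c \right)} = \left(-7 + I\right) \left(-20 + c - I\right)$
$\left(m + y{\left(42,27 \right)}\right) \left(3358 + t\right) = \left(-3734 - 1225\right) \left(3358 + 2431\right) = \left(-3734 - 1225\right) 5789 = \left(-4959\right) 5789 = -28707651$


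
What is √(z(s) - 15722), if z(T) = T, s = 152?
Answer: 3*I*√1730 ≈ 124.78*I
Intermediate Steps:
√(z(s) - 15722) = √(152 - 15722) = √(-15570) = 3*I*√1730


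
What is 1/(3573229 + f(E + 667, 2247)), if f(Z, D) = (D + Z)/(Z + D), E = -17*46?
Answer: 1/3573230 ≈ 2.7986e-7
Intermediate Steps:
E = -782
f(Z, D) = 1 (f(Z, D) = (D + Z)/(D + Z) = 1)
1/(3573229 + f(E + 667, 2247)) = 1/(3573229 + 1) = 1/3573230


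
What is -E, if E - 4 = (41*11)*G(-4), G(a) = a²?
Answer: -7220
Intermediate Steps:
E = 7220 (E = 4 + (41*11)*(-4)² = 4 + 451*16 = 4 + 7216 = 7220)
-E = -1*7220 = -7220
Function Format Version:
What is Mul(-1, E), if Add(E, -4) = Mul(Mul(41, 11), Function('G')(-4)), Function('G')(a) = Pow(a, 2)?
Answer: -7220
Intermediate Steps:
E = 7220 (E = Add(4, Mul(Mul(41, 11), Pow(-4, 2))) = Add(4, Mul(451, 16)) = Add(4, 7216) = 7220)
Mul(-1, E) = Mul(-1, 7220) = -7220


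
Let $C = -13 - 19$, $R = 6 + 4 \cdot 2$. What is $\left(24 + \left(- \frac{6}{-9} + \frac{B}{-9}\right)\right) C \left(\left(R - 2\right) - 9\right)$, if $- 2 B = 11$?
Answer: $- \frac{7280}{3} \approx -2426.7$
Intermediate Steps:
$B = - \frac{11}{2}$ ($B = \left(- \frac{1}{2}\right) 11 = - \frac{11}{2} \approx -5.5$)
$R = 14$ ($R = 6 + 8 = 14$)
$C = -32$
$\left(24 + \left(- \frac{6}{-9} + \frac{B}{-9}\right)\right) C \left(\left(R - 2\right) - 9\right) = \left(24 - - \frac{23}{18}\right) \left(-32\right) \left(\left(14 - 2\right) - 9\right) = \left(24 - - \frac{23}{18}\right) \left(-32\right) \left(12 - 9\right) = \left(24 + \left(\frac{2}{3} + \frac{11}{18}\right)\right) \left(-32\right) 3 = \left(24 + \frac{23}{18}\right) \left(-32\right) 3 = \frac{455}{18} \left(-32\right) 3 = \left(- \frac{7280}{9}\right) 3 = - \frac{7280}{3}$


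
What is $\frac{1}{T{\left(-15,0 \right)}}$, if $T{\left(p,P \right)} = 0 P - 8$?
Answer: $- \frac{1}{8} \approx -0.125$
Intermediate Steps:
$T{\left(p,P \right)} = -8$ ($T{\left(p,P \right)} = 0 - 8 = -8$)
$\frac{1}{T{\left(-15,0 \right)}} = \frac{1}{-8} = - \frac{1}{8}$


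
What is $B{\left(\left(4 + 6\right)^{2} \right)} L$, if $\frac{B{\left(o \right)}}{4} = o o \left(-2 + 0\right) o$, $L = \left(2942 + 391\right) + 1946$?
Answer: $-42232000000$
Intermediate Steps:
$L = 5279$ ($L = 3333 + 1946 = 5279$)
$B{\left(o \right)} = - 8 o^{3}$ ($B{\left(o \right)} = 4 o o \left(-2 + 0\right) o = 4 o^{2} \left(- 2 o\right) = 4 \left(- 2 o^{3}\right) = - 8 o^{3}$)
$B{\left(\left(4 + 6\right)^{2} \right)} L = - 8 \left(\left(4 + 6\right)^{2}\right)^{3} \cdot 5279 = - 8 \left(10^{2}\right)^{3} \cdot 5279 = - 8 \cdot 100^{3} \cdot 5279 = \left(-8\right) 1000000 \cdot 5279 = \left(-8000000\right) 5279 = -42232000000$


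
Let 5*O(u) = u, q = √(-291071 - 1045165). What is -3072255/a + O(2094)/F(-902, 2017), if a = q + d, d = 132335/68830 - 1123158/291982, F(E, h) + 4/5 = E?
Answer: 9646898380222286793832349235/2436203838636885896073662549 + 4963464822135229695430872*I*√334059/1079399130986657463922757 ≈ 3.9598 + 2657.8*I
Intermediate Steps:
q = 2*I*√334059 (q = √(-1336236) = 2*I*√334059 ≈ 1156.0*I)
F(E, h) = -⅘ + E
O(u) = u/5
d = -3866752717/2009712106 (d = 132335*(1/68830) - 1123158*1/291982 = 26467/13766 - 561579/145991 = -3866752717/2009712106 ≈ -1.9240)
a = -3866752717/2009712106 + 2*I*√334059 (a = 2*I*√334059 - 3866752717/2009712106 = -3866752717/2009712106 + 2*I*√334059 ≈ -1.924 + 1156.0*I)
-3072255/a + O(2094)/F(-902, 2017) = -3072255/(-3866752717/2009712106 + 2*I*√334059) + ((⅕)*2094)/(-⅘ - 902) = -3072255/(-3866752717/2009712106 + 2*I*√334059) + 2094/(5*(-4514/5)) = -3072255/(-3866752717/2009712106 + 2*I*√334059) + (2094/5)*(-5/4514) = -3072255/(-3866752717/2009712106 + 2*I*√334059) - 1047/2257 = -1047/2257 - 3072255/(-3866752717/2009712106 + 2*I*√334059)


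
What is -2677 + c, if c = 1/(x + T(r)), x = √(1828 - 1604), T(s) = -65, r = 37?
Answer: -10710742/4001 - 4*√14/4001 ≈ -2677.0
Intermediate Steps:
x = 4*√14 (x = √224 = 4*√14 ≈ 14.967)
c = 1/(-65 + 4*√14) (c = 1/(4*√14 - 65) = 1/(-65 + 4*√14) ≈ -0.019987)
-2677 + c = -2677 + (-65/4001 - 4*√14/4001) = -10710742/4001 - 4*√14/4001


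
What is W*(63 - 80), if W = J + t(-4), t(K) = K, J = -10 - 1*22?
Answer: 612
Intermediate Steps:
J = -32 (J = -10 - 22 = -32)
W = -36 (W = -32 - 4 = -36)
W*(63 - 80) = -36*(63 - 80) = -36*(-17) = 612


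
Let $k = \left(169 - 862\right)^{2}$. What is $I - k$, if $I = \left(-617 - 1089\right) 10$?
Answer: $-497309$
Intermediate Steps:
$k = 480249$ ($k = \left(-693\right)^{2} = 480249$)
$I = -17060$ ($I = \left(-1706\right) 10 = -17060$)
$I - k = -17060 - 480249 = -497309$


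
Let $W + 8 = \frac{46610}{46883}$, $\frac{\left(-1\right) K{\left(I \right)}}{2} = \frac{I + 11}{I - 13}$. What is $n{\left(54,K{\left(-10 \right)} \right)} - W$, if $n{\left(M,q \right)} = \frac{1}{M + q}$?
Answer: $\frac{409675085}{58322452} \approx 7.0243$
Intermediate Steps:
$K{\left(I \right)} = - \frac{2 \left(11 + I\right)}{-13 + I}$ ($K{\left(I \right)} = - 2 \frac{I + 11}{I - 13} = - 2 \frac{11 + I}{-13 + I} = - \frac{2 \left(11 + I\right)}{-13 + I}$)
$W = - \frac{328454}{46883}$ ($W = -8 + \frac{46610}{46883} = - \frac{328454}{46883} \approx -7.0058$)
$n{\left(54,K{\left(-10 \right)} \right)} - W = \frac{1}{54 + \frac{2 \left(-11 - -10\right)}{-13 - 10}} - - \frac{328454}{46883} = \frac{1}{54 + \frac{2 \left(-11 + 10\right)}{-23}} + \frac{328454}{46883} = \frac{1}{54 + 2 \left(- \frac{1}{23}\right) \left(-1\right)} + \frac{328454}{46883} = \frac{1}{54 + \frac{2}{23}} + \frac{328454}{46883} = \frac{1}{\frac{1244}{23}} + \frac{328454}{46883} = \frac{23}{1244} + \frac{328454}{46883} = \frac{409675085}{58322452}$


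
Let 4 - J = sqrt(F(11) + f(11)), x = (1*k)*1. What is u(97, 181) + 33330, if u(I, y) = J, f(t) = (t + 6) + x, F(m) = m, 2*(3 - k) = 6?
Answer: 33334 - 2*sqrt(7) ≈ 33329.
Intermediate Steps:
k = 0 (k = 3 - 1/2*6 = 3 - 3 = 0)
x = 0 (x = (1*0)*1 = 0*1 = 0)
f(t) = 6 + t (f(t) = (t + 6) + 0 = (6 + t) + 0 = 6 + t)
J = 4 - 2*sqrt(7) (J = 4 - sqrt(11 + (6 + 11)) = 4 - sqrt(11 + 17) = 4 - sqrt(28) = 4 - 2*sqrt(7) ≈ -1.2915)
u(I, y) = 4 - 2*sqrt(7)
u(97, 181) + 33330 = (4 - 2*sqrt(7)) + 33330 = 33334 - 2*sqrt(7)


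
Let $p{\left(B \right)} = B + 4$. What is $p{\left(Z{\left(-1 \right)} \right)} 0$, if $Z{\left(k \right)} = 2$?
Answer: $0$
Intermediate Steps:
$p{\left(B \right)} = 4 + B$
$p{\left(Z{\left(-1 \right)} \right)} 0 = \left(4 + 2\right) 0 = 6 \cdot 0 = 0$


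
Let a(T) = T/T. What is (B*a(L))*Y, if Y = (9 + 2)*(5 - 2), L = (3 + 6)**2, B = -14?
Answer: -462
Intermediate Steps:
L = 81 (L = 9**2 = 81)
Y = 33 (Y = 11*3 = 33)
a(T) = 1
(B*a(L))*Y = -14*1*33 = -14*33 = -462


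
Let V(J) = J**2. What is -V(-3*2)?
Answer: -36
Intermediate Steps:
-V(-3*2) = -(-3*2)**2 = -1*(-6)**2 = -1*36 = -36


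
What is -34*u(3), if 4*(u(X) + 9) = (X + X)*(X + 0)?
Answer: 153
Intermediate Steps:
u(X) = -9 + X**2/2 (u(X) = -9 + ((X + X)*(X + 0))/4 = -9 + ((2*X)*X)/4 = -9 + (2*X**2)/4 = -9 + X**2/2)
-34*u(3) = -34*(-9 + (1/2)*3**2) = -34*(-9 + (1/2)*9) = -34*(-9 + 9/2) = -34*(-9/2) = 153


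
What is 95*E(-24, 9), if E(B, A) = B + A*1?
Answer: -1425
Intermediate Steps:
E(B, A) = A + B (E(B, A) = B + A = A + B)
95*E(-24, 9) = 95*(9 - 24) = 95*(-15) = -1425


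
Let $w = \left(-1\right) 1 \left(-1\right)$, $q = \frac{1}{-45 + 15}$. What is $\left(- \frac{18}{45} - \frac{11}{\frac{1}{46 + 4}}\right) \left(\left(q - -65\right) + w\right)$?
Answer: $- \frac{2723104}{75} \approx -36308.0$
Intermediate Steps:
$q = - \frac{1}{30}$ ($q = \frac{1}{-30} = - \frac{1}{30} \approx -0.033333$)
$w = 1$ ($w = \left(-1\right) \left(-1\right) = 1$)
$\left(- \frac{18}{45} - \frac{11}{\frac{1}{46 + 4}}\right) \left(\left(q - -65\right) + w\right) = \left(- \frac{18}{45} - \frac{11}{\frac{1}{46 + 4}}\right) \left(\left(- \frac{1}{30} - -65\right) + 1\right) = \left(\left(-18\right) \frac{1}{45} - \frac{11}{\frac{1}{50}}\right) \left(\left(- \frac{1}{30} + 65\right) + 1\right) = \left(- \frac{2}{5} - 11 \frac{1}{\frac{1}{50}}\right) \left(\frac{1949}{30} + 1\right) = \left(- \frac{2}{5} - 550\right) \frac{1979}{30} = \left(- \frac{2752}{5}\right) \frac{1979}{30} = - \frac{2723104}{75}$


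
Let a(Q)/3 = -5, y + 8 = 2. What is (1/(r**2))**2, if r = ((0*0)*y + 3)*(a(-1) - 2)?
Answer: 1/6765201 ≈ 1.4782e-7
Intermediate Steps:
y = -6 (y = -8 + 2 = -6)
a(Q) = -15 (a(Q) = 3*(-5) = -15)
r = -51 (r = ((0*0)*(-6) + 3)*(-15 - 2) = (0*(-6) + 3)*(-17) = (0 + 3)*(-17) = 3*(-17) = -51)
(1/(r**2))**2 = (1/((-51)**2))**2 = (1/2601)**2 = 1/6765201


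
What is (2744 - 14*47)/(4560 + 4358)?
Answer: 149/637 ≈ 0.23391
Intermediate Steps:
(2744 - 14*47)/(4560 + 4358) = (2744 - 658)/8918 = 2086*(1/8918) = 149/637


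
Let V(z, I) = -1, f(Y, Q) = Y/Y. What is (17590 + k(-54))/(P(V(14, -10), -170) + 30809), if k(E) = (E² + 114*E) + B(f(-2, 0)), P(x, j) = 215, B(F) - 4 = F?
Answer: 14355/31024 ≈ 0.46271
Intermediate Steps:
f(Y, Q) = 1
B(F) = 4 + F
k(E) = 5 + E² + 114*E (k(E) = (E² + 114*E) + (4 + 1) = (E² + 114*E) + 5 = 5 + E² + 114*E)
(17590 + k(-54))/(P(V(14, -10), -170) + 30809) = (17590 + (5 + (-54)² + 114*(-54)))/(215 + 30809) = (17590 + (5 + 2916 - 6156))/31024 = (17590 - 3235)*(1/31024) = 14355*(1/31024) = 14355/31024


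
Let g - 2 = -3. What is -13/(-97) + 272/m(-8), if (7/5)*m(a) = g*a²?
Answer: -11283/1940 ≈ -5.8160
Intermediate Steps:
g = -1 (g = 2 - 3 = -1)
m(a) = -5*a²/7 (m(a) = 5*(-a²)/7 = -5*a²/7)
-13/(-97) + 272/m(-8) = -13/(-97) + 272/((-5/7*(-8)²)) = -13*(-1/97) + 272/((-5/7*64)) = 13/97 + 272/(-320/7) = 13/97 + 272*(-7/320) = 13/97 - 119/20 = -11283/1940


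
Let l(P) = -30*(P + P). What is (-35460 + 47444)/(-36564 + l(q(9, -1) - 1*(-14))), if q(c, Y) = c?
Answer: -1498/4743 ≈ -0.31583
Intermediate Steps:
l(P) = -60*P
(-35460 + 47444)/(-36564 + l(q(9, -1) - 1*(-14))) = (-35460 + 47444)/(-36564 - 60*(9 - 1*(-14))) = 11984/(-36564 - 60*(9 + 14)) = 11984/(-36564 - 60*23) = 11984/(-36564 - 1380) = 11984/(-37944) = 11984*(-1/37944) = -1498/4743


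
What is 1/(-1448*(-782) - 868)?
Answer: 1/1131468 ≈ 8.8381e-7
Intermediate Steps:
1/(-1448*(-782) - 868) = 1/(1132336 - 868) = 1/1131468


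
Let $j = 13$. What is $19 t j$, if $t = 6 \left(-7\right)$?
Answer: $-10374$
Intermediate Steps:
$t = -42$
$19 t j = 19 \left(-42\right) 13 = \left(-798\right) 13 = -10374$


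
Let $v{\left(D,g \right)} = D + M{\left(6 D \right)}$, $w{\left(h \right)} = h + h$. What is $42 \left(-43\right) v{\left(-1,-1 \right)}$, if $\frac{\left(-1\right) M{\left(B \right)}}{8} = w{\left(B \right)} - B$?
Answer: $-84882$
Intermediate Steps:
$w{\left(h \right)} = 2 h$
$M{\left(B \right)} = - 8 B$ ($M{\left(B \right)} = - 8 \left(2 B - B\right) = - 8 B$)
$v{\left(D,g \right)} = - 47 D$ ($v{\left(D,g \right)} = D - 8 \cdot 6 D = D - 48 D = - 47 D$)
$42 \left(-43\right) v{\left(-1,-1 \right)} = 42 \left(-43\right) \left(\left(-47\right) \left(-1\right)\right) = \left(-1806\right) 47 = -84882$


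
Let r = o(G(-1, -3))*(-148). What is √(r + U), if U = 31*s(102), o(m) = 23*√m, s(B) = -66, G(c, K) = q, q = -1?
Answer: √(-2046 - 3404*I) ≈ 31.029 - 54.852*I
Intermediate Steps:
G(c, K) = -1
U = -2046 (U = 31*(-66) = -2046)
r = -3404*I (r = (23*√(-1))*(-148) = (23*I)*(-148) = -3404*I ≈ -3404.0*I)
√(r + U) = √(-3404*I - 2046) = √(-2046 - 3404*I)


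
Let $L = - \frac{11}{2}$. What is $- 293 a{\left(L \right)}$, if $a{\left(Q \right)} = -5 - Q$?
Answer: $- \frac{293}{2} \approx -146.5$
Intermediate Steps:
$L = - \frac{11}{2}$ ($L = \left(-11\right) \frac{1}{2} = - \frac{11}{2} \approx -5.5$)
$- 293 a{\left(L \right)} = - 293 \left(-5 - - \frac{11}{2}\right) = - 293 \left(-5 + \frac{11}{2}\right) = \left(-293\right) \frac{1}{2} = - \frac{293}{2}$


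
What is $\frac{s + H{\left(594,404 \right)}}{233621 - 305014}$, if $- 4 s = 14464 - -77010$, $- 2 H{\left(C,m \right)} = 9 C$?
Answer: $\frac{51083}{142786} \approx 0.35776$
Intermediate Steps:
$H{\left(C,m \right)} = - \frac{9 C}{2}$
$s = - \frac{45737}{2}$ ($s = - \frac{14464 - -77010}{4} = - \frac{14464 + 77010}{4} = \left(- \frac{1}{4}\right) 91474 = - \frac{45737}{2} \approx -22869.0$)
$\frac{s + H{\left(594,404 \right)}}{233621 - 305014} = \frac{- \frac{45737}{2} - 2673}{233621 - 305014} = \frac{- \frac{45737}{2} - 2673}{-71393} = \left(- \frac{51083}{2}\right) \left(- \frac{1}{71393}\right) = \frac{51083}{142786}$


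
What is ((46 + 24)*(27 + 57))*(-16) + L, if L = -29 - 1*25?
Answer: -94134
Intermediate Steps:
L = -54 (L = -29 - 25 = -54)
((46 + 24)*(27 + 57))*(-16) + L = ((46 + 24)*(27 + 57))*(-16) - 54 = (70*84)*(-16) - 54 = 5880*(-16) - 54 = -94080 - 54 = -94134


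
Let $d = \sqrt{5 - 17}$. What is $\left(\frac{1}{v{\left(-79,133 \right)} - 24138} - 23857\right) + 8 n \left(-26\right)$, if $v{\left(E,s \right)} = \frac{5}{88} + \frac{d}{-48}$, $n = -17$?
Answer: $\frac{- 223531 \sqrt{3} + 129493886121 i}{- 6372417 i + 11 \sqrt{3}} \approx -20321.0 + 1.1642 \cdot 10^{-10} i$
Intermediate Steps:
$d = 2 i \sqrt{3}$ ($d = \sqrt{-12} = 2 i \sqrt{3} \approx 3.4641 i$)
$v{\left(E,s \right)} = \frac{5}{88} - \frac{i \sqrt{3}}{24}$ ($v{\left(E,s \right)} = \frac{5}{88} + \frac{2 i \sqrt{3}}{-48} = 5 \cdot \frac{1}{88} + 2 i \sqrt{3} \left(- \frac{1}{48}\right) = \frac{5}{88} - \frac{i \sqrt{3}}{24}$)
$\left(\frac{1}{v{\left(-79,133 \right)} - 24138} - 23857\right) + 8 n \left(-26\right) = \left(\frac{1}{\left(\frac{5}{88} - \frac{i \sqrt{3}}{24}\right) - 24138} - 23857\right) + 8 \left(-17\right) \left(-26\right) = \left(\frac{1}{- \frac{2124139}{88} - \frac{i \sqrt{3}}{24}} - 23857\right) - -3536 = \left(-23857 + \frac{1}{- \frac{2124139}{88} - \frac{i \sqrt{3}}{24}}\right) + 3536 = -20321 + \frac{1}{- \frac{2124139}{88} - \frac{i \sqrt{3}}{24}}$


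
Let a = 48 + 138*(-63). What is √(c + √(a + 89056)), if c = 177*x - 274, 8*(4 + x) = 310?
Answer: √(23507 + 4*√80410)/2 ≈ 78.488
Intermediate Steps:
x = 139/4 (x = -4 + (⅛)*310 = -4 + 155/4 = 139/4 ≈ 34.750)
a = -8646 (a = 48 - 8694 = -8646)
c = 23507/4 (c = 177*(139/4) - 274 = 24603/4 - 274 = 23507/4 ≈ 5876.8)
√(c + √(a + 89056)) = √(23507/4 + √(-8646 + 89056)) = √(23507/4 + √80410)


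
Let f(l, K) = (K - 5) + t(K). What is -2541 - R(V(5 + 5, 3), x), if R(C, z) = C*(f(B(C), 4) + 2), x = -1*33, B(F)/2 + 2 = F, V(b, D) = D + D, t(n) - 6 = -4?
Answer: -2559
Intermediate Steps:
t(n) = 2 (t(n) = 6 - 4 = 2)
V(b, D) = 2*D
B(F) = -4 + 2*F
x = -33
f(l, K) = -3 + K (f(l, K) = (K - 5) + 2 = (-5 + K) + 2 = -3 + K)
R(C, z) = 3*C (R(C, z) = C*((-3 + 4) + 2) = C*(1 + 2) = C*3 = 3*C)
-2541 - R(V(5 + 5, 3), x) = -2541 - 3*2*3 = -2541 - 3*6 = -2541 - 1*18 = -2541 - 18 = -2559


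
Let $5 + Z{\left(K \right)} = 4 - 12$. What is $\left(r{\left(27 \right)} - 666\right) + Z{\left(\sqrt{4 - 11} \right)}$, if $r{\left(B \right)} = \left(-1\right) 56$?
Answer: $-735$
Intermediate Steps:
$Z{\left(K \right)} = -13$ ($Z{\left(K \right)} = -5 + \left(4 - 12\right) = -5 - 8 = -13$)
$r{\left(B \right)} = -56$
$\left(r{\left(27 \right)} - 666\right) + Z{\left(\sqrt{4 - 11} \right)} = \left(-56 - 666\right) - 13 = -722 - 13 = -735$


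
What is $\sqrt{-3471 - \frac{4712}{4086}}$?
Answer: $\frac{i \sqrt{1610249243}}{681} \approx 58.925 i$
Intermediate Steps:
$\sqrt{-3471 - \frac{4712}{4086}} = \sqrt{-3471 - \frac{2356}{2043}} = \sqrt{- \frac{7093609}{2043}} = \frac{i \sqrt{1610249243}}{681}$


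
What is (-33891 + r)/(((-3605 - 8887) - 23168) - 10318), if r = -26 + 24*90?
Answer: 31757/45978 ≈ 0.69070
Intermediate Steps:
r = 2134 (r = -26 + 2160 = 2134)
(-33891 + r)/(((-3605 - 8887) - 23168) - 10318) = (-33891 + 2134)/(((-3605 - 8887) - 23168) - 10318) = -31757/((-12492 - 23168) - 10318) = -31757/(-35660 - 10318) = -31757/(-45978) = -31757*(-1/45978) = 31757/45978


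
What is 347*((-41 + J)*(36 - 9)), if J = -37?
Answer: -730782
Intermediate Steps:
347*((-41 + J)*(36 - 9)) = 347*((-41 - 37)*(36 - 9)) = 347*(-78*27) = 347*(-2106) = -730782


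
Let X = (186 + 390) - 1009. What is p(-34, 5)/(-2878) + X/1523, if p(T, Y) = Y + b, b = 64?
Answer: -1351261/4383194 ≈ -0.30828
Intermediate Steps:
p(T, Y) = 64 + Y (p(T, Y) = Y + 64 = 64 + Y)
X = -433 (X = 576 - 1009 = -433)
p(-34, 5)/(-2878) + X/1523 = (64 + 5)/(-2878) - 433/1523 = 69*(-1/2878) - 433*1/1523 = -69/2878 - 433/1523 = -1351261/4383194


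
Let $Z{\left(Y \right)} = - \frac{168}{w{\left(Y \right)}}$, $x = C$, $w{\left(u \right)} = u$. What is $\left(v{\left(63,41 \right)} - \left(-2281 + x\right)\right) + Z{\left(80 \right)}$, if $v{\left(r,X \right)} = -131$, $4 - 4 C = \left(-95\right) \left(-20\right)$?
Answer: $\frac{26219}{10} \approx 2621.9$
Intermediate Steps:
$C = -474$ ($C = 1 - \frac{\left(-95\right) \left(-20\right)}{4} = 1 - 475 = -474$)
$x = -474$
$Z{\left(Y \right)} = - \frac{168}{Y}$
$\left(v{\left(63,41 \right)} - \left(-2281 + x\right)\right) + Z{\left(80 \right)} = \left(-131 + \left(2281 - -474\right)\right) - \frac{168}{80} = \left(-131 + \left(2281 + 474\right)\right) - \frac{21}{10} = \left(-131 + 2755\right) - \frac{21}{10} = 2624 - \frac{21}{10} = \frac{26219}{10}$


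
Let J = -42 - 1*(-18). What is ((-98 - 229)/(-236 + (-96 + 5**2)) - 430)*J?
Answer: 3160392/307 ≈ 10294.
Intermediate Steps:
J = -24 (J = -42 + 18 = -24)
((-98 - 229)/(-236 + (-96 + 5**2)) - 430)*J = ((-98 - 229)/(-236 + (-96 + 5**2)) - 430)*(-24) = (-327/(-236 + (-96 + 25)) - 430)*(-24) = (-327/(-236 - 71) - 430)*(-24) = (-327/(-307) - 430)*(-24) = (-327*(-1/307) - 430)*(-24) = (327/307 - 430)*(-24) = -131683/307*(-24) = 3160392/307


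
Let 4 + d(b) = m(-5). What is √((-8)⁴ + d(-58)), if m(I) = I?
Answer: √4087 ≈ 63.930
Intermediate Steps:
d(b) = -9 (d(b) = -4 - 5 = -9)
√((-8)⁴ + d(-58)) = √((-8)⁴ - 9) = √(4096 - 9) = √4087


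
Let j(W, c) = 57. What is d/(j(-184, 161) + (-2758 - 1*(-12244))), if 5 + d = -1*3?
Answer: -8/9543 ≈ -0.00083831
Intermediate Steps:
d = -8 (d = -5 - 1*3 = -5 - 3 = -8)
d/(j(-184, 161) + (-2758 - 1*(-12244))) = -8/(57 + (-2758 - 1*(-12244))) = -8/(57 + (-2758 + 12244)) = -8/(57 + 9486) = -8/9543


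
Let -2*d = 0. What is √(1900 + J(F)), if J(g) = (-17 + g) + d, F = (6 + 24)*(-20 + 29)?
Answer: √2153 ≈ 46.400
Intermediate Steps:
d = 0 (d = -½*0 = 0)
F = 270 (F = 30*9 = 270)
J(g) = -17 + g (J(g) = (-17 + g) + 0 = -17 + g)
√(1900 + J(F)) = √(1900 + (-17 + 270)) = √(1900 + 253) = √2153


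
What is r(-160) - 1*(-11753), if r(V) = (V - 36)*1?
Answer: 11557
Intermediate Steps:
r(V) = -36 + V (r(V) = (-36 + V)*1 = -36 + V)
r(-160) - 1*(-11753) = (-36 - 160) - 1*(-11753) = -196 + 11753 = 11557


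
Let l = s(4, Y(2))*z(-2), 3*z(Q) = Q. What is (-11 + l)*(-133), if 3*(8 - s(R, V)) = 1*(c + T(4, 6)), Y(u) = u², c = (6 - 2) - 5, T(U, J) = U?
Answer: 6251/3 ≈ 2083.7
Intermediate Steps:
z(Q) = Q/3
c = -1 (c = 4 - 5 = -1)
s(R, V) = 7 (s(R, V) = 8 - (-1 + 4)/3 = 8 - 3/3 = 8 - ⅓*3 = 8 - 1 = 7)
l = -14/3 (l = 7*((⅓)*(-2)) = 7*(-⅔) = -14/3 ≈ -4.6667)
(-11 + l)*(-133) = (-11 - 14/3)*(-133) = -47/3*(-133) = 6251/3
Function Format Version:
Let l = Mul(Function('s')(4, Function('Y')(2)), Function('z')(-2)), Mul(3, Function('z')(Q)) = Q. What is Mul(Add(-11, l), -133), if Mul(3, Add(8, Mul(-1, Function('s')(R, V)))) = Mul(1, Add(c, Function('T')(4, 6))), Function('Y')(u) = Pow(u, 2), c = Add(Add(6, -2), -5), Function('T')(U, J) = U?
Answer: Rational(6251, 3) ≈ 2083.7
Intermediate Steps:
Function('z')(Q) = Mul(Rational(1, 3), Q)
c = -1 (c = Add(4, -5) = -1)
Function('s')(R, V) = 7 (Function('s')(R, V) = Add(8, Mul(Rational(-1, 3), Mul(1, Add(-1, 4)))) = Add(8, Mul(Rational(-1, 3), Mul(1, 3))) = Add(8, Mul(Rational(-1, 3), 3)) = Add(8, -1) = 7)
l = Rational(-14, 3) (l = Mul(7, Mul(Rational(1, 3), -2)) = Mul(7, Rational(-2, 3)) = Rational(-14, 3) ≈ -4.6667)
Mul(Add(-11, l), -133) = Mul(Add(-11, Rational(-14, 3)), -133) = Mul(Rational(-47, 3), -133) = Rational(6251, 3)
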